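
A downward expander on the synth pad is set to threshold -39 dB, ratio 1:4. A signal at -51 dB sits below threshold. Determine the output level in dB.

-87 dB

The input is 12 dB below the -39 dB threshold.
A 1:4 expander multiplies undershoot by 4: 12 × 4 = 48 dB below threshold.
Output = -39 − 48 = -87 dB.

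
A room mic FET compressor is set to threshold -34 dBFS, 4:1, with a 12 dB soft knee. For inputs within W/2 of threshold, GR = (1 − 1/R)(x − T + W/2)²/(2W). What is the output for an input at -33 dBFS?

x − T + W/2 = -33 − (-34) + 6 = 7.
GR = (1 − 1/4) × 7² / 24 = 0.75 × 49 / 24 = 1.53125 dB.
Output = -33 − 1.53125 = -34.53125 dBFS.

-34.53125 dBFS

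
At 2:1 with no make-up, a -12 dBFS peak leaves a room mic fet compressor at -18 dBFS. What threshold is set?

-24 dBFS

Let T be the threshold. Output overshoot = (input overshoot)/R, so -18 − T = (-12 − T)/2.
2·(-18 − T) = -12 − T → 1·T = -36 − (-12) = -24.
T = -24/1 = -24 dBFS.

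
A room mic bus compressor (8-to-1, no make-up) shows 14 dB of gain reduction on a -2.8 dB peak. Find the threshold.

-18.8 dB

Input is 16 dB above T (since output overshoot × R = input overshoot: (-16.8 − T)·8 = -2.8 − T gives T = -18.8 dB).
Check: -18.8 + (-2.8 − (-18.8))/8 = -18.8 + 2 = -16.8 dB. ✓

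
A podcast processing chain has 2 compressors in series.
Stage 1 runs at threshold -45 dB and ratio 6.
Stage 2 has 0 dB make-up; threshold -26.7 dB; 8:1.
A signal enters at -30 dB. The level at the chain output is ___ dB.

-42.5 dB

Stage 1: overshoot 15 dB → 15/6 = 2.5 dB → -42.5 dB.
Stage 2: -42.5 dB ≤ -26.7 dB, so stage 2 doesn't engage; output -42.5 dB.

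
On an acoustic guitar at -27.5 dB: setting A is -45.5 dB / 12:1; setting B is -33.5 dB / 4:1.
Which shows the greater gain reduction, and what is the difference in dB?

A: GR = 18 − 18/12 = 16.5 dB.
B: GR = 6 − 6/4 = 4.5 dB.
A reduces 12 dB more.

A, by 12 dB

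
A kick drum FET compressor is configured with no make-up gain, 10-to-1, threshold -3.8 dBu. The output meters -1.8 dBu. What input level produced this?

The compressed level sits -1.8 − (-3.8) = 2 dB over threshold.
Undo the ratio: input overshoot = 2 × 10 = 20 dB, giving input = 16.2 dBu.

16.2 dBu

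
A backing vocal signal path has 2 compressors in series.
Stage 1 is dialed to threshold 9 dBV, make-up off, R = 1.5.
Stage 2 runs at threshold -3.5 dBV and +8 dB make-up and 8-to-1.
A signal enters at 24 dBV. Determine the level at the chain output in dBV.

Stage 1: overshoot 15 dB → 15/1.5 = 10 dB → 19 dBV.
Stage 2: overshoot 22.5 dB → 22.5/8 = 2.8125 dB → -0.6875 dBV; +8 dB make-up → 7.3125 dBV.

7.3125 dBV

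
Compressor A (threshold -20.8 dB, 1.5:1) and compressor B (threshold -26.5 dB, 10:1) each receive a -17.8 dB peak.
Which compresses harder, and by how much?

A: 3 dB over, compressed to 2 dB over, so 1 dB of GR.
B: 8.7 dB over, compressed to 0.87 dB over, so 7.83 dB of GR.
Difference: 6.83 dB in favour of B.

B, by 6.83 dB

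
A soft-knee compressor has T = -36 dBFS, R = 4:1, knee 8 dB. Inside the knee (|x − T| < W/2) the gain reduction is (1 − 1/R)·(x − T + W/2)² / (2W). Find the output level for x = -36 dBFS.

x − T + W/2 = -36 − (-36) + 4 = 4.
GR = (1 − 1/4) × 4² / 16 = 0.75 × 16 / 16 = 0.75 dB.
Output = -36 − 0.75 = -36.75 dBFS.

-36.75 dBFS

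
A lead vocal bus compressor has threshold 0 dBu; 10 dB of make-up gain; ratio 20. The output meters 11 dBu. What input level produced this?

Before make-up, the level was 11 − 10 = 1 dBu.
The compressed level sits 1 − 0 = 1 dB over threshold.
Input overshoot = R × output overshoot = 20 dB → input = 0 + 20 = 20 dBu.

20 dBu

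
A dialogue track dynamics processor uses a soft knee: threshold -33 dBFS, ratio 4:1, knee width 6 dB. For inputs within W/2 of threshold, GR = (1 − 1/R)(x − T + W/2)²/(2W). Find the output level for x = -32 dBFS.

-33 dBFS

x − T + W/2 = -32 − (-33) + 3 = 4.
GR = (1 − 1/4) × 4² / 12 = 0.75 × 16 / 12 = 1 dB.
Output = -32 − 1 = -33 dBFS.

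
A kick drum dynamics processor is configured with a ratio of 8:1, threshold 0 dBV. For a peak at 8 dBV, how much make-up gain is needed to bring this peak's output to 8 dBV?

Without make-up, output = threshold + overshoot/8 = 0 + 1 = 1 dBV.
Gap to target: 7 dB.

7 dB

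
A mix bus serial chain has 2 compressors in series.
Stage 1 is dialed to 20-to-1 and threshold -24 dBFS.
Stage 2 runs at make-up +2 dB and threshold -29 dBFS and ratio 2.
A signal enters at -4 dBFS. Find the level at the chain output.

Stage 1: overshoot 20 dB → 20/20 = 1 dB → -23 dBFS.
Stage 2: 6 dB above -29 dBFS, reduced 2:1 to 3 dB above → -26 dBFS; +2 dB make-up → -24 dBFS.

-24 dBFS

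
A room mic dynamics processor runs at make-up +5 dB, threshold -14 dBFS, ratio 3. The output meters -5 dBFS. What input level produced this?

-2 dBFS

Remove make-up: -5 − 5 = -10 dBFS.
Post-compression overshoot = -10 − (-14) = 4 dB.
Input overshoot = R × output overshoot = 12 dB → input = -14 + 12 = -2 dBFS.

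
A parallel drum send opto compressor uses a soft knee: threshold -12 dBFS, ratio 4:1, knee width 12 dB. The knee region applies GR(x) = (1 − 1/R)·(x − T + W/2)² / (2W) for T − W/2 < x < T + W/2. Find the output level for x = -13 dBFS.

-13.78125 dBFS

x − T + W/2 = -13 − (-12) + 6 = 5.
GR = (1 − 1/4) × 5² / 24 = 0.75 × 25 / 24 = 0.78125 dB.
Output = -13 − 0.78125 = -13.78125 dBFS.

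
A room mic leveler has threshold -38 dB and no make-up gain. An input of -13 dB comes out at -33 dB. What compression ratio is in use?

Input overshoot = -13 − (-38) = 25 dB; output overshoot = -33 − (-38) = 5 dB.
Ratio = 25 / 5 = 5.

5:1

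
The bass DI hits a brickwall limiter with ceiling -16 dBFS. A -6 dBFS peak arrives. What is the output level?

-16 dBFS

A brickwall limiter is an ∞:1 compressor: any input above the ceiling is clamped to -16 dBFS.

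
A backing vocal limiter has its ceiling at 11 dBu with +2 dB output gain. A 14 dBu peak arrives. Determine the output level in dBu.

A brickwall limiter is an ∞:1 compressor: any input above the ceiling is clamped to 11 dBu.
Output gain then adds 2 dB: 11 + 2 = 13 dBu.

13 dBu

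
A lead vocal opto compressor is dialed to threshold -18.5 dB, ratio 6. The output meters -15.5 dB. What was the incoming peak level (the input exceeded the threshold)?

-0.5 dB

Post-compression overshoot = -15.5 − (-18.5) = 3 dB.
Undo the ratio: input overshoot = 3 × 6 = 18 dB, giving input = -0.5 dB.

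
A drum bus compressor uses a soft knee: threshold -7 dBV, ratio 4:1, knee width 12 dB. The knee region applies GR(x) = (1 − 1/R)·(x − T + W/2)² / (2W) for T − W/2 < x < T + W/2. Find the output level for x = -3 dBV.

-6.125 dBV

x − T + W/2 = -3 − (-7) + 6 = 10.
GR = (1 − 1/4) × 10² / 24 = 0.75 × 100 / 24 = 3.125 dB.
Output = -3 − 3.125 = -6.125 dBV.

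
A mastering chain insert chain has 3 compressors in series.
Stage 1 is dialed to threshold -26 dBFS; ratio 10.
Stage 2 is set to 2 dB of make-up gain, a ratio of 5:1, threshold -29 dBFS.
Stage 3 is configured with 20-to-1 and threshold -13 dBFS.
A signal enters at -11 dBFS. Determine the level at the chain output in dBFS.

Stage 1: -11 dBFS is 15 dB over -26 dBFS; at 10:1 that becomes 1.5 dB over, giving -24.5 dBFS.
Stage 2: -24.5 dBFS is 4.5 dB over -29 dBFS; at 5:1 that becomes 0.9 dB over, giving -28.1 dBFS; +2 dB make-up → -26.1 dBFS.
Stage 3: -26.1 dBFS ≤ -13 dBFS, so stage 3 doesn't engage; output -26.1 dBFS.

-26.1 dBFS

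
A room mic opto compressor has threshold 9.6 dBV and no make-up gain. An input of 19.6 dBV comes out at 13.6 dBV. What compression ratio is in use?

Input overshoot = 19.6 − 9.6 = 10 dB; output overshoot = 13.6 − 9.6 = 4 dB.
Ratio = 10 / 4 = 2.5.

2.5:1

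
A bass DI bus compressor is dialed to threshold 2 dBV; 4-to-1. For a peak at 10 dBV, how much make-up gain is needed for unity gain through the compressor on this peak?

Without make-up, output = threshold + overshoot/4 = 2 + 2 = 4 dBV.
Gap to target: 6 dB.

6 dB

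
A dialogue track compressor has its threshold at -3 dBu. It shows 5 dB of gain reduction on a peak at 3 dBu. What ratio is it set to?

6:1

Input overshoot = 3 − (-3) = 6 dB.
Output overshoot = 6 − 5 = 1 dB.
Ratio = input overshoot / output overshoot = 6 / 1 = 6.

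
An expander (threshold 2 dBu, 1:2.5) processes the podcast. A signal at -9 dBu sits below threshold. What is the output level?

-25.5 dBu

Undershoot = 2 − (-9) = 11 dB.
At 1:2.5, that expands to 27.5 dB under threshold.
Output = 2 − 27.5 = -25.5 dBu.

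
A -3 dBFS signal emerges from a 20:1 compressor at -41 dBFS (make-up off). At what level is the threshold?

Gain reduction = -3 − (-41) = 38 dB; output overshoot = GR / (R − 1) = 38 / 19 = 2 dB.
Threshold = output − output overshoot = -41 − 2 = -43 dBFS.

-43 dBFS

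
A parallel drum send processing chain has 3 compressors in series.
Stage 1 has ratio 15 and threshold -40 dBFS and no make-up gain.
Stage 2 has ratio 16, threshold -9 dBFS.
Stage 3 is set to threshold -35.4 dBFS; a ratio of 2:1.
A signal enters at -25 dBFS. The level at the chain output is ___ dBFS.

Stage 1: overshoot 15 dB → 15/15 = 1 dB → -39 dBFS.
Stage 2: -39 dBFS is at or below the -9 dBFS threshold — no compression; output -39 dBFS.
Stage 3: -39 dBFS is at or below the -35.4 dBFS threshold — no compression; output -39 dBFS.

-39 dBFS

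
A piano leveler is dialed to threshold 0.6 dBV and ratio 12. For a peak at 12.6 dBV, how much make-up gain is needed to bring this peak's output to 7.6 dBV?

Overshoot 12 dB → 12/12 = 1 dB after compression, so the compressed level is 0.6 + 1 = 1.6 dBV.
Make-up = target − compressed = 7.6 − 1.6 = 6 dB.

6 dB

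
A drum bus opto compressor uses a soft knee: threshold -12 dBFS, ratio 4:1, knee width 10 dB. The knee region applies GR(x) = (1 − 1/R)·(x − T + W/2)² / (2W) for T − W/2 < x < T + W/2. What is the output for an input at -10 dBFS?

x − T + W/2 = -10 − (-12) + 5 = 7.
GR = (1 − 1/4) × 7² / 20 = 0.75 × 49 / 20 = 1.8375 dB.
Output = -10 − 1.8375 = -11.8375 dBFS.

-11.8375 dBFS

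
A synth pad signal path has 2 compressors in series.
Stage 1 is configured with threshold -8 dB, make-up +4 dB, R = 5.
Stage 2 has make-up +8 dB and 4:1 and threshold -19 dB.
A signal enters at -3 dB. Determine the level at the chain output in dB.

Stage 1: -3 dB is 5 dB over -8 dB; at 5:1 that becomes 1 dB over, giving -7 dB; +4 dB make-up → -3 dB.
Stage 2: 16 dB above -19 dB, reduced 4:1 to 4 dB above → -15 dB; +8 dB make-up → -7 dB.

-7 dB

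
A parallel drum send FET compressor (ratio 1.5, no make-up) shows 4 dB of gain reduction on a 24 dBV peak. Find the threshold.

12 dBV

Gain reduction = 24 − 20 = 4 dB; output overshoot = GR / (R − 1) = 4 / 0.5 = 8 dB.
Threshold = output − output overshoot = 20 − 8 = 12 dBV.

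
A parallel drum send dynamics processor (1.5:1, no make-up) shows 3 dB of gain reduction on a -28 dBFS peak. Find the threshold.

Input is 9 dB above T (since output overshoot × R = input overshoot: (-31 − T)·1.5 = -28 − T gives T = -37 dBFS).
Check: -37 + (-28 − (-37))/1.5 = -37 + 6 = -31 dBFS. ✓

-37 dBFS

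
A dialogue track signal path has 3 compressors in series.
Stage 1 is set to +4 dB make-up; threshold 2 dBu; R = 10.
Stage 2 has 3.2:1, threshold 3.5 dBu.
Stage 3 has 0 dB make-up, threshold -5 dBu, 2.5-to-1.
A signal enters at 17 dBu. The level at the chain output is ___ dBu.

Stage 1: 15 dB above 2 dBu, reduced 10:1 to 1.5 dB above → 3.5 dBu; +4 dB make-up → 7.5 dBu.
Stage 2: overshoot 4 dB → 4/3.2 = 1.25 dB → 4.75 dBu.
Stage 3: overshoot 9.75 dB → 9.75/2.5 = 3.9 dB → -1.1 dBu.

-1.1 dBu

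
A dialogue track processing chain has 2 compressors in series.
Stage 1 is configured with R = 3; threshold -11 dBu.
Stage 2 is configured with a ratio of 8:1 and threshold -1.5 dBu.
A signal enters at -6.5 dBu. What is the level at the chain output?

-9.5 dBu

Stage 1: overshoot 4.5 dB → 4.5/3 = 1.5 dB → -9.5 dBu.
Stage 2: below threshold (-9.5 ≤ -1.5); passes unchanged; output -9.5 dBu.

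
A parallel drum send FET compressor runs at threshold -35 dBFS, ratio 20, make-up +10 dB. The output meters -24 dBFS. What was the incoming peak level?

Remove make-up: -24 − 10 = -34 dBFS.
The compressed level sits -34 − (-35) = 1 dB over threshold.
Before 20:1 compression the overshoot was 1 × 20 = 20 dB, so input = -35 + 20 = -15 dBFS.

-15 dBFS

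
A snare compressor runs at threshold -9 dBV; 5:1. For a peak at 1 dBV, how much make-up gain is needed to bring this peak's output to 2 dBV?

Overshoot 10 dB → 10/5 = 2 dB after compression, so the compressed level is -9 + 2 = -7 dBV.
Make-up = target − compressed = 2 − (-7) = 9 dB.

9 dB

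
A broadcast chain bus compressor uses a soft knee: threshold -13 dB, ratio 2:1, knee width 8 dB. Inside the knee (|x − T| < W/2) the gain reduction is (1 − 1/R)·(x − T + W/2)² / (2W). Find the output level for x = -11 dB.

x − T + W/2 = -11 − (-13) + 4 = 6.
GR = (1 − 1/2) × 6² / 16 = 0.5 × 36 / 16 = 1.125 dB.
Output = -11 − 1.125 = -12.125 dB.

-12.125 dB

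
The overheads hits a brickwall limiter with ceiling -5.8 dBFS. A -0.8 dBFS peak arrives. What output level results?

At ∞:1, everything above -5.8 dBFS is held at the ceiling.

-5.8 dBFS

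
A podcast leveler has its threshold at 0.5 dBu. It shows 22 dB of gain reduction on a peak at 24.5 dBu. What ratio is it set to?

Input overshoot = 24.5 − 0.5 = 24 dB.
Output overshoot = 24 − 22 = 2 dB.
Ratio = input overshoot / output overshoot = 24 / 2 = 12.

12:1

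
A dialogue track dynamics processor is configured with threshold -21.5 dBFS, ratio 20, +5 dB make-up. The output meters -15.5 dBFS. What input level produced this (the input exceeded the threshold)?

-1.5 dBFS

Stripping the +5 dB make-up gives -20.5 dBFS at the gain stage.
That's 1 dB above the -21.5 dBFS threshold.
Before 20:1 compression the overshoot was 1 × 20 = 20 dB, so input = -21.5 + 20 = -1.5 dBFS.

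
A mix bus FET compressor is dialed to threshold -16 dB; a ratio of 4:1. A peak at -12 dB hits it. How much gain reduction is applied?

3 dB

The signal is 4 dB above threshold.
After 4:1 compression the overshoot becomes 4/4 = 1 dB.
Gain reduction = 4 − 1 = 3 dB.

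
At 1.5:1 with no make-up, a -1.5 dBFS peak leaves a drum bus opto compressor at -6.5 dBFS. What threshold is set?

Let T be the threshold. Output overshoot = (input overshoot)/R, so -6.5 − T = (-1.5 − T)/1.5.
1.5·(-6.5 − T) = -1.5 − T → 0.5·T = -9.75 − (-1.5) = -8.25.
T = -8.25/0.5 = -16.5 dBFS.

-16.5 dBFS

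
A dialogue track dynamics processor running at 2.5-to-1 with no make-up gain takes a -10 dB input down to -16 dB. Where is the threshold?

-20 dB

Gain reduction = -10 − (-16) = 6 dB; output overshoot = GR / (R − 1) = 6 / 1.5 = 4 dB.
Threshold = output − output overshoot = -16 − 4 = -20 dB.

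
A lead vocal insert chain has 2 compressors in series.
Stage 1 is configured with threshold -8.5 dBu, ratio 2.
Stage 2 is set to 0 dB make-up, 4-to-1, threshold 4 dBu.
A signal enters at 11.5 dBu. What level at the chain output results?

1.5 dBu

Stage 1: 20 dB above -8.5 dBu, reduced 2:1 to 10 dB above → 1.5 dBu.
Stage 2: 1.5 dBu is at or below the 4 dBu threshold — no compression; output 1.5 dBu.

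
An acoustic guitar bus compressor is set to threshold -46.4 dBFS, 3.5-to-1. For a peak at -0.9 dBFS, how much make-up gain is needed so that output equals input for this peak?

Overshoot 45.5 dB → 45.5/3.5 = 13 dB after compression, so the compressed level is -46.4 + 13 = -33.4 dBFS.
Make-up = target − compressed = -0.9 − (-33.4) = 32.5 dB.

32.5 dB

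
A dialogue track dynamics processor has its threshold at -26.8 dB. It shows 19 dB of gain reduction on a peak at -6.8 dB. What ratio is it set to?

Input overshoot = -6.8 − (-26.8) = 20 dB.
Output overshoot = 20 − 19 = 1 dB.
Ratio = input overshoot / output overshoot = 20 / 1 = 20.

20:1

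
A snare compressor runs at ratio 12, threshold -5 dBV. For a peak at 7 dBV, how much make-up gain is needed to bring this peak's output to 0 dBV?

4 dB

Overshoot 12 dB → 12/12 = 1 dB after compression, so the compressed level is -5 + 1 = -4 dBV.
Make-up = target − compressed = 0 − (-4) = 4 dB.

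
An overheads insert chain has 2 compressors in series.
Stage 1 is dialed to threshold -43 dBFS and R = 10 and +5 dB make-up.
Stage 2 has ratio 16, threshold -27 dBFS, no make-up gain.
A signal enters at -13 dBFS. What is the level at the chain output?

Stage 1: overshoot 30 dB → 30/10 = 3 dB → -40 dBFS; +5 dB make-up → -35 dBFS.
Stage 2: -35 dBFS ≤ -27 dBFS, so stage 2 doesn't engage; output -35 dBFS.

-35 dBFS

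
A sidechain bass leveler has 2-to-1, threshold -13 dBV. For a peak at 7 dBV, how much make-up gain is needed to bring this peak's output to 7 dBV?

The peak compresses to -13 + 20/2 = -3 dBV.
To reach 7 dBV requires 7 − (-3) = 10 dB of make-up.

10 dB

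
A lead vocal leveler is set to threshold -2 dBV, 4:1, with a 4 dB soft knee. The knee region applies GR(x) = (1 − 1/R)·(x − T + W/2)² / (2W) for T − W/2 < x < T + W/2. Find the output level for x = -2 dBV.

x − T + W/2 = -2 − (-2) + 2 = 2.
GR = (1 − 1/4) × 2² / 8 = 0.75 × 4 / 8 = 0.375 dB.
Output = -2 − 0.375 = -2.375 dBV.

-2.375 dBV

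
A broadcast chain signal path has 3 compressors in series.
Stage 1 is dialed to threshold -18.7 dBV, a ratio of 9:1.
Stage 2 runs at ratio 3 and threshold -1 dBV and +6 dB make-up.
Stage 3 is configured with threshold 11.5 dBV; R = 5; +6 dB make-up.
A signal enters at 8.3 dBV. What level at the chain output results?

-3.7 dBV

Stage 1: 8.3 dBV is 27 dB over -18.7 dBV; at 9:1 that becomes 3 dB over, giving -15.7 dBV.
Stage 2: -15.7 dBV is at or below the -1 dBV threshold — no compression; make-up brings it to -9.7 dBV.
Stage 3: -9.7 dBV is at or below the 11.5 dBV threshold — no compression; make-up brings it to -3.7 dBV.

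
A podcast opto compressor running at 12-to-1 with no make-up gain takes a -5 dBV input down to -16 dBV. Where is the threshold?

Input is 12 dB above T (since output overshoot × R = input overshoot: (-16 − T)·12 = -5 − T gives T = -17 dBV).
Check: -17 + (-5 − (-17))/12 = -17 + 1 = -16 dBV. ✓

-17 dBV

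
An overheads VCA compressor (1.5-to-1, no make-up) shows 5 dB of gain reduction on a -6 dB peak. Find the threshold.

Input is 15 dB above T (since output overshoot × R = input overshoot: (-11 − T)·1.5 = -6 − T gives T = -21 dB).
Check: -21 + (-6 − (-21))/1.5 = -21 + 10 = -11 dB. ✓

-21 dB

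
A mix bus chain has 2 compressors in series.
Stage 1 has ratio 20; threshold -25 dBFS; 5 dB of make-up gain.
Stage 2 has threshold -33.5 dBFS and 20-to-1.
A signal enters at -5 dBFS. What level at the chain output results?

-32.775 dBFS

Stage 1: -5 dBFS is 20 dB over -25 dBFS; at 20:1 that becomes 1 dB over, giving -24 dBFS; +5 dB make-up → -19 dBFS.
Stage 2: overshoot 14.5 dB → 14.5/20 = 0.725 dB → -32.775 dBFS.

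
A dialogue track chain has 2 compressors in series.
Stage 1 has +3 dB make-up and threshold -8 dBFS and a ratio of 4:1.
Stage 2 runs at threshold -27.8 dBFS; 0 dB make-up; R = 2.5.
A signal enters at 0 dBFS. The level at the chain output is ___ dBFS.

-17.88 dBFS

Stage 1: 0 dBFS is 8 dB over -8 dBFS; at 4:1 that becomes 2 dB over, giving -6 dBFS; +3 dB make-up → -3 dBFS.
Stage 2: -3 dBFS is 24.8 dB over -27.8 dBFS; at 2.5:1 that becomes 9.92 dB over, giving -17.88 dBFS.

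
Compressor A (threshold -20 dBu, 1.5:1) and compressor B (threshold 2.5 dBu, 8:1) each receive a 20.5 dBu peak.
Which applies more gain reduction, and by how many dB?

A: overshoot 40.5 dB → output overshoot 27 dB → GR 13.5 dB.
B: overshoot 18 dB → output overshoot 2.25 dB → GR 15.75 dB.
Difference: 2.25 dB in favour of B.

B, by 2.25 dB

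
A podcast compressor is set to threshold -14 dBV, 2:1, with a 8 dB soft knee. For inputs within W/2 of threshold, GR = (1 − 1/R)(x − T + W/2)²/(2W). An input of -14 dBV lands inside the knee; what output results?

x − T + W/2 = -14 − (-14) + 4 = 4.
GR = (1 − 1/2) × 4² / 16 = 0.5 × 16 / 16 = 0.5 dB.
Output = -14 − 0.5 = -14.5 dBV.

-14.5 dBV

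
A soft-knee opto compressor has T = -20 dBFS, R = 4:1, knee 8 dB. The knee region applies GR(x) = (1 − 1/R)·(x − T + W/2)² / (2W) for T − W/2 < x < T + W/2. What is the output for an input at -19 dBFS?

x − T + W/2 = -19 − (-20) + 4 = 5.
GR = (1 − 1/4) × 5² / 16 = 0.75 × 25 / 16 = 1.171875 dB.
Output = -19 − 1.171875 = -20.171875 dBFS.

-20.171875 dBFS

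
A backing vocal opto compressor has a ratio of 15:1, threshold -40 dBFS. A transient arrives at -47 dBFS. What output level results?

-47 dBFS is 7 dB below the -40 dBFS threshold, so no gain reduction is applied.
Output = input = -47 dBFS.

-47 dBFS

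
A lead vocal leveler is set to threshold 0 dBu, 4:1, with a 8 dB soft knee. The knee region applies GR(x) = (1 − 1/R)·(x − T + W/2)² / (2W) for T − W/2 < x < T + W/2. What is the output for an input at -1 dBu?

-1.421875 dBu

x − T + W/2 = -1 − 0 + 4 = 3.
GR = (1 − 1/4) × 3² / 16 = 0.75 × 9 / 16 = 0.421875 dB.
Output = -1 − 0.421875 = -1.421875 dBu.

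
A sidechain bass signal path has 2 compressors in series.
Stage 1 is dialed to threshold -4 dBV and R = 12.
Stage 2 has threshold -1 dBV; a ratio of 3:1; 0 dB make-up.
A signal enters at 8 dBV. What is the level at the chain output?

Stage 1: 12 dB above -4 dBV, reduced 12:1 to 1 dB above → -3 dBV.
Stage 2: below threshold (-3 ≤ -1); passes unchanged; output -3 dBV.

-3 dBV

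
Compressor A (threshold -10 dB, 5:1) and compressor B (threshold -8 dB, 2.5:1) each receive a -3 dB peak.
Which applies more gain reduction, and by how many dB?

A: 7 dB over, compressed to 1.4 dB over, so 5.6 dB of GR.
B: 5 dB over, compressed to 2 dB over, so 3 dB of GR.
Difference: 2.6 dB in favour of A.

A, by 2.6 dB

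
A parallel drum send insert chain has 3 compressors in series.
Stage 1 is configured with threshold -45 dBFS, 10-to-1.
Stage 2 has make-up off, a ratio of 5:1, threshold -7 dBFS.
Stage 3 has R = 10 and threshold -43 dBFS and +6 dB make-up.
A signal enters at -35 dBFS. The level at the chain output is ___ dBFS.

Stage 1: overshoot 10 dB → 10/10 = 1 dB → -44 dBFS.
Stage 2: below threshold (-44 ≤ -7); passes unchanged; output -44 dBFS.
Stage 3: below threshold (-44 ≤ -43); passes unchanged; make-up brings it to -38 dBFS.

-38 dBFS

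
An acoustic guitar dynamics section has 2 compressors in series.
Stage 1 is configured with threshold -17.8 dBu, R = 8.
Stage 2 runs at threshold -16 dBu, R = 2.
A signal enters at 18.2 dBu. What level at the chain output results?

Stage 1: overshoot 36 dB → 36/8 = 4.5 dB → -13.3 dBu.
Stage 2: -13.3 dBu is 2.7 dB over -16 dBu; at 2:1 that becomes 1.35 dB over, giving -14.65 dBu.

-14.65 dBu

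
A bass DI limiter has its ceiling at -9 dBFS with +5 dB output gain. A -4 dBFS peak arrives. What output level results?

At ∞:1, everything above -9 dBFS is held at the ceiling.
Output gain then adds 5 dB: -9 + 5 = -4 dBFS.

-4 dBFS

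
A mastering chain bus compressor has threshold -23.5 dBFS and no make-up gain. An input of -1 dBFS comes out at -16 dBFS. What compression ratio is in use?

Input overshoot = -1 − (-23.5) = 22.5 dB; output overshoot = -16 − (-23.5) = 7.5 dB.
Ratio = 22.5 / 7.5 = 3.

3:1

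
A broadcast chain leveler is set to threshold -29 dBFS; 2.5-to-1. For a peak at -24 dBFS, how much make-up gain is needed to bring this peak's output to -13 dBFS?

Without make-up, output = threshold + overshoot/2.5 = -29 + 2 = -27 dBFS.
Gap to target: 14 dB.

14 dB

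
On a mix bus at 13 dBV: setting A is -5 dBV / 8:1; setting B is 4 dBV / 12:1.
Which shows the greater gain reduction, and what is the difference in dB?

A: GR = 18 − 18/8 = 15.75 dB.
B: GR = 9 − 9/12 = 8.25 dB.
A reduces 7.5 dB more.

A, by 7.5 dB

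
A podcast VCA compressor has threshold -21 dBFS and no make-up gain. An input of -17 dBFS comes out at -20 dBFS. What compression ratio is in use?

4:1

Input overshoot = -17 − (-21) = 4 dB; output overshoot = -20 − (-21) = 1 dB.
Ratio = 4 / 1 = 4.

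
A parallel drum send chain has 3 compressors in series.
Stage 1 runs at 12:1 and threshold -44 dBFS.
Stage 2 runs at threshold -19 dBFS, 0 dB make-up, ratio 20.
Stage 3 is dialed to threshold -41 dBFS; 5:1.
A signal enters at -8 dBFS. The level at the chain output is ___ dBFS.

Stage 1: overshoot 36 dB → 36/12 = 3 dB → -41 dBFS.
Stage 2: below threshold (-41 ≤ -19); passes unchanged; output -41 dBFS.
Stage 3: -41 dBFS ≤ -41 dBFS, so stage 3 doesn't engage; output -41 dBFS.

-41 dBFS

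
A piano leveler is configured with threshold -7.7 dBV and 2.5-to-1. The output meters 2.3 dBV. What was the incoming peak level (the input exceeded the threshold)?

17.3 dBV

The compressed level sits 2.3 − (-7.7) = 10 dB over threshold.
Input overshoot = R × output overshoot = 25 dB → input = -7.7 + 25 = 17.3 dBV.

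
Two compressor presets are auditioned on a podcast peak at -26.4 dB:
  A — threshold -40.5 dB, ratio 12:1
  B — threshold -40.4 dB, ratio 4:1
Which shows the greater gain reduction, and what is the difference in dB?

A, by 2.425 dB

A: overshoot 14.1 dB → output overshoot 1.175 dB → GR 12.925 dB.
B: overshoot 14 dB → output overshoot 3.5 dB → GR 10.5 dB.
A applies 2.425 dB more gain reduction.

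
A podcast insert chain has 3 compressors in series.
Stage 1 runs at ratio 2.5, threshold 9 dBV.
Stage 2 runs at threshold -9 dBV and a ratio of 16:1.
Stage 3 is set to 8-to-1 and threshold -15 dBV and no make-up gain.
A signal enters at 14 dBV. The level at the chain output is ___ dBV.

Stage 1: 5 dB above 9 dBV, reduced 2.5:1 to 2 dB above → 11 dBV.
Stage 2: 11 dBV is 20 dB over -9 dBV; at 16:1 that becomes 1.25 dB over, giving -7.75 dBV.
Stage 3: overshoot 7.25 dB → 7.25/8 = 0.90625 dB → -14.09375 dBV.

-14.09375 dBV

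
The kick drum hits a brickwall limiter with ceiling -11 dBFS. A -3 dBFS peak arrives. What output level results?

The limiter clamps the peak to its -11 dBFS ceiling.

-11 dBFS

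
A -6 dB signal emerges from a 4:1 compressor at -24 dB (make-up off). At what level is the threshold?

Gain reduction = -6 − (-24) = 18 dB; output overshoot = GR / (R − 1) = 18 / 3 = 6 dB.
Threshold = output − output overshoot = -24 − 6 = -30 dB.

-30 dB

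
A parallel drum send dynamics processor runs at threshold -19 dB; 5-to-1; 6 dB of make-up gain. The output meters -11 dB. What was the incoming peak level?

Remove make-up: -11 − 6 = -17 dB.
The compressed level sits -17 − (-19) = 2 dB over threshold.
Before 5:1 compression the overshoot was 2 × 5 = 10 dB, so input = -19 + 10 = -9 dB.

-9 dB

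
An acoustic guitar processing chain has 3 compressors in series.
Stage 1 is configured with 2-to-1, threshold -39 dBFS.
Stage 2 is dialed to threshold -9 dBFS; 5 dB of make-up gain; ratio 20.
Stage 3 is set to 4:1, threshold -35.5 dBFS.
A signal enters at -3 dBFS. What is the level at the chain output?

Stage 1: 36 dB above -39 dBFS, reduced 2:1 to 18 dB above → -21 dBFS.
Stage 2: below threshold (-21 ≤ -9); passes unchanged; make-up brings it to -16 dBFS.
Stage 3: overshoot 19.5 dB → 19.5/4 = 4.875 dB → -30.625 dBFS.

-30.625 dBFS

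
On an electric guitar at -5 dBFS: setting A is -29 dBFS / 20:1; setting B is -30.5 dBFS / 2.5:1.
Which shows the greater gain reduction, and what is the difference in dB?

A: GR = 24 − 24/20 = 22.8 dB.
B: GR = 25.5 − 25.5/2.5 = 15.3 dB.
Difference: 7.5 dB in favour of A.

A, by 7.5 dB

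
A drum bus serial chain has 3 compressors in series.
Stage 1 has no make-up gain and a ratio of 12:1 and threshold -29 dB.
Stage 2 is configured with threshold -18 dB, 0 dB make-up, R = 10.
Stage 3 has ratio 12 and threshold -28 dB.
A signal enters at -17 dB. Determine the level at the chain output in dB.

Stage 1: 12 dB above -29 dB, reduced 12:1 to 1 dB above → -28 dB.
Stage 2: -28 dB ≤ -18 dB, so stage 2 doesn't engage; output -28 dB.
Stage 3: -28 dB ≤ -28 dB, so stage 3 doesn't engage; output -28 dB.

-28 dB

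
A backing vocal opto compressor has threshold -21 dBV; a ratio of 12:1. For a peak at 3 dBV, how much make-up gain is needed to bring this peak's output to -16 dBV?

The peak compresses to -21 + 24/12 = -19 dBV.
To reach -16 dBV requires -16 − (-19) = 3 dB of make-up.

3 dB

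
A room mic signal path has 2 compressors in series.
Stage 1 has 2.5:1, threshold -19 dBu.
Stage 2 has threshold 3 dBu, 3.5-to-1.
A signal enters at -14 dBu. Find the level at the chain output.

-17 dBu

Stage 1: -14 dBu is 5 dB over -19 dBu; at 2.5:1 that becomes 2 dB over, giving -17 dBu.
Stage 2: -17 dBu is at or below the 3 dBu threshold — no compression; output -17 dBu.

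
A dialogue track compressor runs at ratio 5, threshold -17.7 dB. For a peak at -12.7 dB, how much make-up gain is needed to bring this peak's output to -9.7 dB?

The peak compresses to -17.7 + 5/5 = -16.7 dB.
To reach -9.7 dB requires -9.7 − (-16.7) = 7 dB of make-up.

7 dB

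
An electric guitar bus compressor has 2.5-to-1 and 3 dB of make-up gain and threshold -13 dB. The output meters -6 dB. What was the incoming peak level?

Before make-up, the level was -6 − 3 = -9 dB.
The compressed level sits -9 − (-13) = 4 dB over threshold.
Before 2.5:1 compression the overshoot was 4 × 2.5 = 10 dB, so input = -13 + 10 = -3 dB.

-3 dB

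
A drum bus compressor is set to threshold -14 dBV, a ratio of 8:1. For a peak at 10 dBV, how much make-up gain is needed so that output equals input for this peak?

21 dB

The peak compresses to -14 + 24/8 = -11 dBV.
To reach 10 dBV requires 10 − (-11) = 21 dB of make-up.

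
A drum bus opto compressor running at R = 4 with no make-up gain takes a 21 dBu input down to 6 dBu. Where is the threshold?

Let T be the threshold. Output overshoot = (input overshoot)/R, so 6 − T = (21 − T)/4.
4·(6 − T) = 21 − T → 3·T = 24 − 21 = 3.
T = 3/3 = 1 dBu.

1 dBu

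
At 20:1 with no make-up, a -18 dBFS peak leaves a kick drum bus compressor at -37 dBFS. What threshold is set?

Input is 20 dB above T (since output overshoot × R = input overshoot: (-37 − T)·20 = -18 − T gives T = -38 dBFS).
Check: -38 + (-18 − (-38))/20 = -38 + 1 = -37 dBFS. ✓

-38 dBFS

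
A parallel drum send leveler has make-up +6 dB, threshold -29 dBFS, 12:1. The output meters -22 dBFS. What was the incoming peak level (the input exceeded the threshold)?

Before make-up, the level was -22 − 6 = -28 dBFS.
Post-compression overshoot = -28 − (-29) = 1 dB.
Before 12:1 compression the overshoot was 1 × 12 = 12 dB, so input = -29 + 12 = -17 dBFS.

-17 dBFS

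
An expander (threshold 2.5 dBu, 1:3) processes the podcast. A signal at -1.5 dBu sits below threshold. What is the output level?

Undershoot = 2.5 − (-1.5) = 4 dB.
At 1:3, that expands to 12 dB under threshold.
Output = 2.5 − 12 = -9.5 dBu.

-9.5 dBu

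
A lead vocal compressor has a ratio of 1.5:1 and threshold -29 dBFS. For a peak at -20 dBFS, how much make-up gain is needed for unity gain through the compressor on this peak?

Without make-up, output = threshold + overshoot/1.5 = -29 + 6 = -23 dBFS.
Gap to target: 3 dB.

3 dB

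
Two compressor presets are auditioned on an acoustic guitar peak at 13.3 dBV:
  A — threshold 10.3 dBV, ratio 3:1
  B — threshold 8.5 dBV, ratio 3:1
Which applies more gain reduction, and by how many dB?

A: 3 dB over, compressed to 1 dB over, so 2 dB of GR.
B: 4.8 dB over, compressed to 1.6 dB over, so 3.2 dB of GR.
B applies 1.2 dB more gain reduction.

B, by 1.2 dB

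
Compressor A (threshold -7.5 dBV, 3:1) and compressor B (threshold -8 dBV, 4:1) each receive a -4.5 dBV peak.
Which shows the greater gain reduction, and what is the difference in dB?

B, by 0.625 dB

A: GR = 3 − 3/3 = 2 dB.
B: GR = 3.5 − 3.5/4 = 2.625 dB.
B reduces 0.625 dB more.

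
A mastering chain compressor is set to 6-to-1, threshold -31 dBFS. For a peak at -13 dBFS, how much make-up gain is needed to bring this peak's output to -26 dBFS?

Without make-up, output = threshold + overshoot/6 = -31 + 3 = -28 dBFS.
Gap to target: 2 dB.

2 dB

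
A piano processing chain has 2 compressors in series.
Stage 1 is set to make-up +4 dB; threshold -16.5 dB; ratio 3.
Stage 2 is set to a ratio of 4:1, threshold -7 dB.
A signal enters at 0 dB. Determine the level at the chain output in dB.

-7 dB

Stage 1: overshoot 16.5 dB → 16.5/3 = 5.5 dB → -11 dB; +4 dB make-up → -7 dB.
Stage 2: -7 dB is at or below the -7 dB threshold — no compression; output -7 dB.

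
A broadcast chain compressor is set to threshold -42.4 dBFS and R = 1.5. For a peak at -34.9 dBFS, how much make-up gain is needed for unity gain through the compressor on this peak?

2.5 dB

Overshoot 7.5 dB → 7.5/1.5 = 5 dB after compression, so the compressed level is -42.4 + 5 = -37.4 dBFS.
Make-up = target − compressed = -34.9 − (-37.4) = 2.5 dB.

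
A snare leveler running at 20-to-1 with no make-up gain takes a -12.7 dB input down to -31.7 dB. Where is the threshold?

-32.7 dB

Input is 20 dB above T (since output overshoot × R = input overshoot: (-31.7 − T)·20 = -12.7 − T gives T = -32.7 dB).
Check: -32.7 + (-12.7 − (-32.7))/20 = -32.7 + 1 = -31.7 dB. ✓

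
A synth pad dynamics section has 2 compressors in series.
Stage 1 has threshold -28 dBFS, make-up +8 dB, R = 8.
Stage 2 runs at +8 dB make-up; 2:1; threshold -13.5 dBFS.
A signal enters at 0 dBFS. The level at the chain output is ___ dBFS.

-8.5 dBFS

Stage 1: overshoot 28 dB → 28/8 = 3.5 dB → -24.5 dBFS; +8 dB make-up → -16.5 dBFS.
Stage 2: -16.5 dBFS is at or below the -13.5 dBFS threshold — no compression; make-up brings it to -8.5 dBFS.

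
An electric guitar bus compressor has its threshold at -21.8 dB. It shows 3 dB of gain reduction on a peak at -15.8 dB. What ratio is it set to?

2:1

Input overshoot = -15.8 − (-21.8) = 6 dB.
Output overshoot = 6 − 3 = 3 dB.
Ratio = input overshoot / output overshoot = 6 / 3 = 2.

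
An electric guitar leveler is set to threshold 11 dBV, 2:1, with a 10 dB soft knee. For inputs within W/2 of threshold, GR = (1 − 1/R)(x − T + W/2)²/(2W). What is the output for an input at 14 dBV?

x − T + W/2 = 14 − 11 + 5 = 8.
GR = (1 − 1/2) × 8² / 20 = 0.5 × 64 / 20 = 1.6 dB.
Output = 14 − 1.6 = 12.4 dBV.

12.4 dBV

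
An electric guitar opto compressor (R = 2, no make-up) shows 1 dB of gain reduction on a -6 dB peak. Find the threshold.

-8 dB

Gain reduction = -6 − (-7) = 1 dB; output overshoot = GR / (R − 1) = 1 / 1 = 1 dB.
Threshold = output − output overshoot = -7 − 1 = -8 dB.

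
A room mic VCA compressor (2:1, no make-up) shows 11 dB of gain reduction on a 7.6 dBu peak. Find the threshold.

Input is 22 dB above T (since output overshoot × R = input overshoot: (-3.4 − T)·2 = 7.6 − T gives T = -14.4 dBu).
Check: -14.4 + (7.6 − (-14.4))/2 = -14.4 + 11 = -3.4 dBu. ✓

-14.4 dBu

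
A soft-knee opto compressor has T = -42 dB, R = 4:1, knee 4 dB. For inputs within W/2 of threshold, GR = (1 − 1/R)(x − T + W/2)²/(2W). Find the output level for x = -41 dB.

-41.84375 dB

x − T + W/2 = -41 − (-42) + 2 = 3.
GR = (1 − 1/4) × 3² / 8 = 0.75 × 9 / 8 = 0.84375 dB.
Output = -41 − 0.84375 = -41.84375 dB.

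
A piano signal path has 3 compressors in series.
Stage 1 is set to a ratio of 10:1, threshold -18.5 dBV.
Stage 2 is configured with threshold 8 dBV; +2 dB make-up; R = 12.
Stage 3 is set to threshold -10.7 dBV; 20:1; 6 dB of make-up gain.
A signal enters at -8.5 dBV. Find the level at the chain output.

Stage 1: -8.5 dBV is 10 dB over -18.5 dBV; at 10:1 that becomes 1 dB over, giving -17.5 dBV.
Stage 2: -17.5 dBV ≤ 8 dBV, so stage 2 doesn't engage; make-up brings it to -15.5 dBV.
Stage 3: -15.5 dBV is at or below the -10.7 dBV threshold — no compression; make-up brings it to -9.5 dBV.

-9.5 dBV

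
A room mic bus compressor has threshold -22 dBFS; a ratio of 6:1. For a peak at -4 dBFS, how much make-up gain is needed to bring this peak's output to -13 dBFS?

Without make-up, output = threshold + overshoot/6 = -22 + 3 = -19 dBFS.
Gap to target: 6 dB.

6 dB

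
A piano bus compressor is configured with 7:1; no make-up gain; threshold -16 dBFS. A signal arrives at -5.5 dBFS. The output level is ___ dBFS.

-14.5 dBFS

Overshoot: -5.5 − (-16) = 10.5 dB.
The 10.5 dB excess becomes 1.5 dB after 7:1 reduction.
Output = -16 + 1.5 = -14.5 dBFS.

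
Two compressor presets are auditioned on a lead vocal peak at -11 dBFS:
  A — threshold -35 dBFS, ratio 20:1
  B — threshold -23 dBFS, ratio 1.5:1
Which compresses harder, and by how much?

A: 24 dB over, compressed to 1.2 dB over, so 22.8 dB of GR.
B: 12 dB over, compressed to 8 dB over, so 4 dB of GR.
Difference: 18.8 dB in favour of A.

A, by 18.8 dB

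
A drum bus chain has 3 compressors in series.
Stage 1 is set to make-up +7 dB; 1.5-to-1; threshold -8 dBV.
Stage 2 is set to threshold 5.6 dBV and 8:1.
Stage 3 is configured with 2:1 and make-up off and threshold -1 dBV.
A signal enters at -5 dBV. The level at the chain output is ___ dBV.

Stage 1: -5 dBV is 3 dB over -8 dBV; at 1.5:1 that becomes 2 dB over, giving -6 dBV; +7 dB make-up → 1 dBV.
Stage 2: 1 dBV is at or below the 5.6 dBV threshold — no compression; output 1 dBV.
Stage 3: 1 dBV is 2 dB over -1 dBV; at 2:1 that becomes 1 dB over, giving 0 dBV.

0 dBV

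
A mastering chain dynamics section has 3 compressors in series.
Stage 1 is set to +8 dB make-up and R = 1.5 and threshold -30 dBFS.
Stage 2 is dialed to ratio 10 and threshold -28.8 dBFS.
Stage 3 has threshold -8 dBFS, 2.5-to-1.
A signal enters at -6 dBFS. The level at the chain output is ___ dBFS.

Stage 1: overshoot 24 dB → 24/1.5 = 16 dB → -14 dBFS; +8 dB make-up → -6 dBFS.
Stage 2: -6 dBFS is 22.8 dB over -28.8 dBFS; at 10:1 that becomes 2.28 dB over, giving -26.52 dBFS.
Stage 3: below threshold (-26.52 ≤ -8); passes unchanged; output -26.52 dBFS.

-26.52 dBFS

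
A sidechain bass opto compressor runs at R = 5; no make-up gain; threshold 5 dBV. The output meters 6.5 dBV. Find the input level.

Post-compression overshoot = 6.5 − 5 = 1.5 dB.
Input overshoot = R × output overshoot = 7.5 dB → input = 5 + 7.5 = 12.5 dBV.

12.5 dBV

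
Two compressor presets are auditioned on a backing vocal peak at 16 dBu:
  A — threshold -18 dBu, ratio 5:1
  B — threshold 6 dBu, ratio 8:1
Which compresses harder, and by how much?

A, by 18.45 dB

A: overshoot 34 dB → output overshoot 6.8 dB → GR 27.2 dB.
B: overshoot 10 dB → output overshoot 1.25 dB → GR 8.75 dB.
Difference: 18.45 dB in favour of A.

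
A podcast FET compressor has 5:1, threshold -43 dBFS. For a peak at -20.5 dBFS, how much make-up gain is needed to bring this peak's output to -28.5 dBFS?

10 dB

Overshoot 22.5 dB → 22.5/5 = 4.5 dB after compression, so the compressed level is -43 + 4.5 = -38.5 dBFS.
Make-up = target − compressed = -28.5 − (-38.5) = 10 dB.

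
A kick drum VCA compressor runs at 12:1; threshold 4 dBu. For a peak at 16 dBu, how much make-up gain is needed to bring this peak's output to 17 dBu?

Overshoot 12 dB → 12/12 = 1 dB after compression, so the compressed level is 4 + 1 = 5 dBu.
Make-up = target − compressed = 17 − 5 = 12 dB.

12 dB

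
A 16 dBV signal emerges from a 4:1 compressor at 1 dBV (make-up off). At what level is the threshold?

-4 dBV

Gain reduction = 16 − 1 = 15 dB; output overshoot = GR / (R − 1) = 15 / 3 = 5 dB.
Threshold = output − output overshoot = 1 − 5 = -4 dBV.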